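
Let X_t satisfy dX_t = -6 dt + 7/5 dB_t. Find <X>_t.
<X>_t = 49*t/25

For an Itô process dX_t = a(t) dt + b(t) dB_t, the quadratic variation is <X>_t = int_0^t b(s)^2 ds (the drift term does not contribute). Here b(s) = 7/5, so
  b(s)^2 = 49/25.
Integrating from 0 to t:
  <X>_t = int_0^t (49/25) ds = 49*t/25.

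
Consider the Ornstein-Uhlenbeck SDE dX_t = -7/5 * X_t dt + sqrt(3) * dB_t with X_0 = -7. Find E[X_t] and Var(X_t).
E[X_t] = -7*exp(-7*t/5); Var(X_t) = 15/14 - 15*exp(-14*t/5)/14

The OU SDE dX = -theta X dt + sigma dB admits the integrating factor exp(theta t): d(exp(theta t) X_t) = sigma exp(theta t) dB_t. Integrating from 0 to t:
  X_t = x_0 * exp(-theta t) + sigma * int_0^t exp(-theta (t-s)) dB_s.
The Itô integral has mean 0 and (by the Itô isometry) variance sigma^2 * int_0^t exp(-2 theta (t - s)) ds = sigma^2 * (1 - exp(-2 theta t)) / (2 theta).
With theta = 7/5, sigma = sqrt(3), x_0 = -7:
  E[X_t] = -7 * exp(-7/5 t) = -7*exp(-7*t/5)
  Var(X_t) = (sqrt(3))^2 * (1 - exp(-2*7/5 t)) / (2 * 7/5) = 15/14 - 15*exp(-14*t/5)/14.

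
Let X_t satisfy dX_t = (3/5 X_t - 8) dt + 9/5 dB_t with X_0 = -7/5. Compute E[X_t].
E[X_t] = 40/3 - 221*exp(3*t/5)/15

Taking expectations and using E[dB_t] = 0, the mean m(t) = E[X_t] satisfies the ODE m'(t) = a m(t) + b with m(0) = x_0. With a = 3/5, b = -8, x_0 = -7/5, the solution is
  m(t) = x_0 * exp(a t) + (b/a) * (exp(a t) - 1)
       = (-7/5) * exp((3/5) t) + ((-8)/(3/5)) * (exp((3/5) t) - 1)
       = 40/3 - 221*exp(3*t/5)/15.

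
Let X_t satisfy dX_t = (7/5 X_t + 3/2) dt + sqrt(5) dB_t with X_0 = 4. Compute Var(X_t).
Var(X_t) = 25*exp(14*t/5)/14 - 25/14

The variance V(t) = Var(X_t) satisfies V'(t) = 2 a V(t) + c^2 with V(0) = 0 (drift coefficient is linear in X, diffusion is constant). With a = 7/5, c = sqrt(5), the solution is
  V(t) = (c^2 / (2 a)) * (exp(2 a t) - 1)
       = (sqrt(5)^2 / (2*(7/5))) * (exp((14/5) t) - 1)
       = 25*exp(14*t/5)/14 - 25/14.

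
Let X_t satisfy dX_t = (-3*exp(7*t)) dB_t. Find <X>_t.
<X>_t = 9*exp(14*t)/14 - 9/14

For an Itô process dX_t = a(t) dt + b(t) dB_t, the quadratic variation is <X>_t = int_0^t b(s)^2 ds (the drift term does not contribute). Here b(s) = -3*exp(7*s), so
  b(s)^2 = 9*exp(14*s).
Integrating from 0 to t:
  <X>_t = int_0^t (9*exp(14*s)) ds = 9*exp(14*t)/14 - 9/14.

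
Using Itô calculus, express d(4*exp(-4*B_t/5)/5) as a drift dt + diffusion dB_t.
d(4*exp(-4*B_t/5)/5) = (32*exp(-4*B_t/5)/125) dt + (-16*exp(-4*B_t/5)/25) dB_t

Itô's formula for f(B_t) gives d f(B_t) = f'(B_t) dB_t + (1/2) f''(B_t) dt. Compute derivatives of f(x) = 4*exp(-4*x/5)/5:
  f'(x)  = -16*exp(-4*x/5)/25
  f''(x) = 64*exp(-4*x/5)/125
Substitute x = B_t and multiply the f'' term by 1/2:
  drift     = (1/2) * (64*exp(-4*x/5)/125) evaluated at B_t = 32*exp(-4*B_t/5)/125
  diffusion = (-16*exp(-4*x/5)/25) evaluated at B_t = -16*exp(-4*B_t/5)/25
Therefore d(4*exp(-4*B_t/5)/5) = (32*exp(-4*B_t/5)/125) dt + (-16*exp(-4*B_t/5)/25) dB_t.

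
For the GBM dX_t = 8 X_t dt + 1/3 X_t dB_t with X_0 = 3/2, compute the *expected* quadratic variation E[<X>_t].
E[<X>_t] = 9*exp(145*t/9)/580 - 9/580

<X>_t = int_0^t ((1/3) * X_s)^2 ds. Taking expectation inside the integral: E[<X>_t] = (1/3)^2 * int_0^t E[X_s^2] ds. For GBM, E[X_s^2] = x_0^2 * exp((2 mu + sigma^2) s). Integrating:
  E[<X>_t] = (1/3)^2 * (3/2)^2 * (exp((2*8 + (1/3)^2) t) - 1) / (2*8 + (1/3)^2)
           = (1/3)^2 * (3/2)^2 * (exp((145/9) t) - 1) / (145/9) = 9*exp(145*t/9)/580 - 9/580.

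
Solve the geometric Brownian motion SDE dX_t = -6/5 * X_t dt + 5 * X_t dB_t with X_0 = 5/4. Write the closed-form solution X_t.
X_t = 5/4 * exp((-137/10) * t + (5) * B_t)

For GBM dX = mu X dt + sigma X dB with X_0 = x_0, apply Itô to Y = log X: dY = (mu - sigma^2/2) dt + sigma dB, so Y_t = log(x_0) + (mu - sigma^2/2) t + sigma B_t and hence X_t = x_0 * exp((mu - sigma^2/2) t + sigma B_t).
With mu = -6/5, sigma = 5, x_0 = 5/4, this gives:
  X_t = 5/4 * exp((-137/10) * t + (5) * B_t).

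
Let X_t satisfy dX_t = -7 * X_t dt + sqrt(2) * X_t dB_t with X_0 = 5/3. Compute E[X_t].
E[X_t] = 5*exp(-7*t)/3

For GBM dX = mu X dt + sigma X dB with X_0 = x_0, apply Itô to Y = log X: dY = (mu - sigma^2/2) dt + sigma dB, so Y_t = log(x_0) + (mu - sigma^2/2) t + sigma B_t and hence X_t = x_0 * exp((mu - sigma^2/2) t + sigma B_t).
With mu = -7, sigma = sqrt(2), x_0 = 5/3, this gives:
  X_t = 5/3 * exp((-8) * t + (sqrt(2)) * B_t).
Since sigma*B_t ~ Normal(0, sigma^2 t), E[exp(sigma*B_t)] = exp(sigma^2 t / 2); so E[X_t] = x_0 * exp((mu - sigma^2/2) t) * exp(sigma^2 t / 2) = x_0 * exp(mu t) = 5*exp(-7*t)/3.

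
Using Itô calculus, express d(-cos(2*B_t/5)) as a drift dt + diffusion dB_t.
d(-cos(2*B_t/5)) = (2*cos(2*B_t/5)/25) dt + (2*sin(2*B_t/5)/5) dB_t

Itô's formula for f(B_t) gives d f(B_t) = f'(B_t) dB_t + (1/2) f''(B_t) dt. Compute derivatives of f(x) = -cos(2*x/5):
  f'(x)  = 2*sin(2*x/5)/5
  f''(x) = 4*cos(2*x/5)/25
Substitute x = B_t and multiply the f'' term by 1/2:
  drift     = (1/2) * (4*cos(2*x/5)/25) evaluated at B_t = 2*cos(2*B_t/5)/25
  diffusion = (2*sin(2*x/5)/5) evaluated at B_t = 2*sin(2*B_t/5)/5
Therefore d(-cos(2*B_t/5)) = (2*cos(2*B_t/5)/25) dt + (2*sin(2*B_t/5)/5) dB_t.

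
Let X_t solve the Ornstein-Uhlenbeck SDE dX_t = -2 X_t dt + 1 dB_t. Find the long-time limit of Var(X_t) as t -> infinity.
lim Var(X_t) = 1/4

The OU SDE dX = -theta X dt + sigma dB admits the integrating factor exp(theta t): d(exp(theta t) X_t) = sigma exp(theta t) dB_t. Integrating from 0 to t gives X_t = x_0 * exp(-theta t) + sigma * int_0^t exp(-theta (t-s)) dB_s for any initial x_0. The Itô integral has variance (by the Itô isometry) sigma^2 * int_0^t exp(-2 theta (t - s)) ds = sigma^2 * (1 - exp(-2 theta t)) / (2 theta), independent of x_0.
With theta = 2, sigma = 1:
  Var(X_t) = (1)^2 * (1 - exp(-2*2 t)) / (2 * 2) = 1/4 - exp(-4*t)/4.
As t -> infinity, exp(-2*2 t) -> 0, so the stationary variance is sigma^2 / (2 theta) = 1/4.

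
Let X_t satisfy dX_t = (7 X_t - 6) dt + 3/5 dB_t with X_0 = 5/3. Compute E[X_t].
E[X_t] = 17*exp(7*t)/21 + 6/7

Taking expectations and using E[dB_t] = 0, the mean m(t) = E[X_t] satisfies the ODE m'(t) = a m(t) + b with m(0) = x_0. With a = 7, b = -6, x_0 = 5/3, the solution is
  m(t) = x_0 * exp(a t) + (b/a) * (exp(a t) - 1)
       = (5/3) * exp(7 t) + ((-6)/7) * (exp(7 t) - 1)
       = 17*exp(7*t)/21 + 6/7.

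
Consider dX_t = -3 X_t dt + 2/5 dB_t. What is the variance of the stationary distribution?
lim Var(X_t) = 2/75

The OU SDE dX = -theta X dt + sigma dB admits the integrating factor exp(theta t): d(exp(theta t) X_t) = sigma exp(theta t) dB_t. Integrating from 0 to t gives X_t = x_0 * exp(-theta t) + sigma * int_0^t exp(-theta (t-s)) dB_s for any initial x_0. The Itô integral has variance (by the Itô isometry) sigma^2 * int_0^t exp(-2 theta (t - s)) ds = sigma^2 * (1 - exp(-2 theta t)) / (2 theta), independent of x_0.
With theta = 3, sigma = 2/5:
  Var(X_t) = (2/5)^2 * (1 - exp(-2*3 t)) / (2 * 3) = 2/75 - 2*exp(-6*t)/75.
As t -> infinity, exp(-2*3 t) -> 0, so the stationary variance is sigma^2 / (2 theta) = 2/75.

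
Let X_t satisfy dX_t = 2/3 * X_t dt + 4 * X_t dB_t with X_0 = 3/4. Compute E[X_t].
E[X_t] = 3*exp(2*t/3)/4

For GBM dX = mu X dt + sigma X dB with X_0 = x_0, apply Itô to Y = log X: dY = (mu - sigma^2/2) dt + sigma dB, so Y_t = log(x_0) + (mu - sigma^2/2) t + sigma B_t and hence X_t = x_0 * exp((mu - sigma^2/2) t + sigma B_t).
With mu = 2/3, sigma = 4, x_0 = 3/4, this gives:
  X_t = 3/4 * exp((-22/3) * t + (4) * B_t).
Since sigma*B_t ~ Normal(0, sigma^2 t), E[exp(sigma*B_t)] = exp(sigma^2 t / 2); so E[X_t] = x_0 * exp((mu - sigma^2/2) t) * exp(sigma^2 t / 2) = x_0 * exp(mu t) = 3*exp(2*t/3)/4.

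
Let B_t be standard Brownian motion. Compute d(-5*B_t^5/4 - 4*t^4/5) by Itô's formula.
d(-5*B_t^5/4 - 4*t^4/5) = (-25*B_t^3/2 - 16*t^3/5) dt + (-25*B_t^4/4) dB_t

Itô's formula for f(t, x): d f(t, B_t) = (f_t + (1/2) f_xx) dt + f_x dB_t. Compute partials of f(t, x) = -4*t^4/5 - 5*x^5/4:
  f_t(t,x)  = -16*t^3/5
  f_x(t,x)  = -25*x^4/4
  f_xx(t,x) = -25*x^3
Assemble drift = f_t + (1/2) f_xx = -16*t^3/5 - 25*x^3/2 and diffusion = f_x = -25*x^4/4. Substituting x = B_t:
  d(-5*B_t^5/4 - 4*t^4/5) = (-25*B_t^3/2 - 16*t^3/5) dt + (-25*B_t^4/4) dB_t.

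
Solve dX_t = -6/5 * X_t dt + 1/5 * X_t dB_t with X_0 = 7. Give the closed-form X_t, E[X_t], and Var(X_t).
X_t = 7 * exp((-61/50) t + (1/5) B_t); E[X_t] = 7*exp(-6*t/5); Var(X_t) = (49*exp(t/25) - 49)*exp(-12*t/5)

For GBM dX = mu X dt + sigma X dB with X_0 = x_0, apply Itô to Y = log X: dY = (mu - sigma^2/2) dt + sigma dB, so Y_t = log(x_0) + (mu - sigma^2/2) t + sigma B_t and hence X_t = x_0 * exp((mu - sigma^2/2) t + sigma B_t).
With mu = -6/5, sigma = 1/5, x_0 = 7, this gives:
  X_t = 7 * exp((-61/50) * t + (1/5) * B_t).
Since sigma*B_t ~ Normal(0, sigma^2 t), E[exp(sigma*B_t)] = exp(sigma^2 t / 2); so E[X_t] = x_0 * exp((mu - sigma^2/2) t) * exp(sigma^2 t / 2) = x_0 * exp(mu t) = 7*exp(-6*t/5).
Var(X_t) = E[X_t^2] - (E[X_t])^2 = x_0^2 * exp(2 mu t) * (exp(sigma^2 t) - 1) = (49*exp(t/25) - 49)*exp(-12*t/5).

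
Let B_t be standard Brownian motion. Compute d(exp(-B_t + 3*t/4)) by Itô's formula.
d(exp(-B_t + 3*t/4)) = (5*exp(-B_t + 3*t/4)/4) dt + (-exp(-B_t + 3*t/4)) dB_t

Itô's formula for f(t, x): d f(t, B_t) = (f_t + (1/2) f_xx) dt + f_x dB_t. Compute partials of f(t, x) = exp(3*t/4 - x):
  f_t(t,x)  = 3*exp(3*t/4 - x)/4
  f_x(t,x)  = -exp(3*t/4 - x)
  f_xx(t,x) = exp(3*t/4 - x)
Assemble drift = f_t + (1/2) f_xx = 5*exp(3*t/4 - x)/4 and diffusion = f_x = -exp(3*t/4 - x). Substituting x = B_t:
  d(exp(-B_t + 3*t/4)) = (5*exp(-B_t + 3*t/4)/4) dt + (-exp(-B_t + 3*t/4)) dB_t.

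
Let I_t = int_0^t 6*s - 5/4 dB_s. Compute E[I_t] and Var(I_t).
E[I_t] = 0; Var(I_t) = t*(192*t^2 - 120*t + 25)/16

The Itô integral of a deterministic integrand f(s) has mean 0 because each increment f(s) * (B_{s+ds} - B_s) has mean 0. By the Itô isometry:
  Var( int_0^t f(s) dB_s ) = E[ (int_0^t f(s) dB_s)^2 ] = int_0^t f(s)^2 ds.
Here f(s) = 6*s - 5/4, so f(s)^2 = (24*s - 5)^2/16. Integrate:
  int_0^t ((24*s - 5)^2/16) ds = t*(192*t^2 - 120*t + 25)/16.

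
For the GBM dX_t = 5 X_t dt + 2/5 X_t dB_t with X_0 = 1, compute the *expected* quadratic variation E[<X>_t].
E[<X>_t] = 2*exp(254*t/25)/127 - 2/127

<X>_t = int_0^t ((2/5) * X_s)^2 ds. Taking expectation inside the integral: E[<X>_t] = (2/5)^2 * int_0^t E[X_s^2] ds. For GBM, E[X_s^2] = x_0^2 * exp((2 mu + sigma^2) s). Integrating:
  E[<X>_t] = (2/5)^2 * 1^2 * (exp((2*5 + (2/5)^2) t) - 1) / (2*5 + (2/5)^2)
           = (2/5)^2 * 1^2 * (exp((254/25) t) - 1) / (254/25) = 2*exp(254*t/25)/127 - 2/127.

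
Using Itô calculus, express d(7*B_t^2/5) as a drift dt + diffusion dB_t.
d(7*B_t^2/5) = (7/5) dt + (14*B_t/5) dB_t

Itô's formula for f(B_t) gives d f(B_t) = f'(B_t) dB_t + (1/2) f''(B_t) dt. Compute derivatives of f(x) = 7*x^2/5:
  f'(x)  = 14*x/5
  f''(x) = 14/5
Substitute x = B_t and multiply the f'' term by 1/2:
  drift     = (1/2) * (14/5) evaluated at B_t = 7/5
  diffusion = (14*x/5) evaluated at B_t = 14*B_t/5
Therefore d(7*B_t^2/5) = (7/5) dt + (14*B_t/5) dB_t.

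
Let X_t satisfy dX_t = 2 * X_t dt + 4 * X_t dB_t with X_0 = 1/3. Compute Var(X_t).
Var(X_t) = (exp(16*t) - 1)*exp(4*t)/9

For GBM dX = mu X dt + sigma X dB with X_0 = x_0, apply Itô to Y = log X: dY = (mu - sigma^2/2) dt + sigma dB, so Y_t = log(x_0) + (mu - sigma^2/2) t + sigma B_t and hence X_t = x_0 * exp((mu - sigma^2/2) t + sigma B_t).
With mu = 2, sigma = 4, x_0 = 1/3, this gives:
  X_t = 1/3 * exp((-6) * t + (4) * B_t).
Since sigma*B_t ~ Normal(0, sigma^2 t), E[exp(sigma*B_t)] = exp(sigma^2 t / 2); so E[X_t] = x_0 * exp((mu - sigma^2/2) t) * exp(sigma^2 t / 2) = x_0 * exp(mu t) = exp(2*t)/3.
Var(X_t) = E[X_t^2] - (E[X_t])^2 = x_0^2 * exp(2 mu t) * (exp(sigma^2 t) - 1) = (exp(16*t) - 1)*exp(4*t)/9.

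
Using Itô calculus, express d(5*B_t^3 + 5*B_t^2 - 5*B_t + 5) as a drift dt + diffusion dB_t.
d(5*B_t^3 + 5*B_t^2 - 5*B_t + 5) = (15*B_t + 5) dt + (15*B_t^2 + 10*B_t - 5) dB_t

Itô's formula for f(B_t) gives d f(B_t) = f'(B_t) dB_t + (1/2) f''(B_t) dt. Compute derivatives of f(x) = 5*x^3 + 5*x^2 - 5*x + 5:
  f'(x)  = 15*x^2 + 10*x - 5
  f''(x) = 30*x + 10
Substitute x = B_t and multiply the f'' term by 1/2:
  drift     = (1/2) * (30*x + 10) evaluated at B_t = 15*B_t + 5
  diffusion = (15*x^2 + 10*x - 5) evaluated at B_t = 15*B_t^2 + 10*B_t - 5
Therefore d(5*B_t^3 + 5*B_t^2 - 5*B_t + 5) = (15*B_t + 5) dt + (15*B_t^2 + 10*B_t - 5) dB_t.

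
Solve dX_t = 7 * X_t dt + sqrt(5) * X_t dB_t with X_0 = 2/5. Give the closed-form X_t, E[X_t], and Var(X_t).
X_t = 2/5 * exp((9/2) t + (sqrt(5)) B_t); E[X_t] = 2*exp(7*t)/5; Var(X_t) = 4*(exp(5*t) - 1)*exp(14*t)/25

For GBM dX = mu X dt + sigma X dB with X_0 = x_0, apply Itô to Y = log X: dY = (mu - sigma^2/2) dt + sigma dB, so Y_t = log(x_0) + (mu - sigma^2/2) t + sigma B_t and hence X_t = x_0 * exp((mu - sigma^2/2) t + sigma B_t).
With mu = 7, sigma = sqrt(5), x_0 = 2/5, this gives:
  X_t = 2/5 * exp((9/2) * t + (sqrt(5)) * B_t).
Since sigma*B_t ~ Normal(0, sigma^2 t), E[exp(sigma*B_t)] = exp(sigma^2 t / 2); so E[X_t] = x_0 * exp((mu - sigma^2/2) t) * exp(sigma^2 t / 2) = x_0 * exp(mu t) = 2*exp(7*t)/5.
Var(X_t) = E[X_t^2] - (E[X_t])^2 = x_0^2 * exp(2 mu t) * (exp(sigma^2 t) - 1) = 4*(exp(5*t) - 1)*exp(14*t)/25.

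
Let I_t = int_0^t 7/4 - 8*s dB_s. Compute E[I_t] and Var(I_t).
E[I_t] = 0; Var(I_t) = t*(1024*t^2 - 672*t + 147)/48

The Itô integral of a deterministic integrand f(s) has mean 0 because each increment f(s) * (B_{s+ds} - B_s) has mean 0. By the Itô isometry:
  Var( int_0^t f(s) dB_s ) = E[ (int_0^t f(s) dB_s)^2 ] = int_0^t f(s)^2 ds.
Here f(s) = 7/4 - 8*s, so f(s)^2 = (32*s - 7)^2/16. Integrate:
  int_0^t ((32*s - 7)^2/16) ds = t*(1024*t^2 - 672*t + 147)/48.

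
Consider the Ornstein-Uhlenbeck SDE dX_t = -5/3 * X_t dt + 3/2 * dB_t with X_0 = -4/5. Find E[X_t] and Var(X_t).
E[X_t] = -4*exp(-5*t/3)/5; Var(X_t) = 27/40 - 27*exp(-10*t/3)/40

The OU SDE dX = -theta X dt + sigma dB admits the integrating factor exp(theta t): d(exp(theta t) X_t) = sigma exp(theta t) dB_t. Integrating from 0 to t:
  X_t = x_0 * exp(-theta t) + sigma * int_0^t exp(-theta (t-s)) dB_s.
The Itô integral has mean 0 and (by the Itô isometry) variance sigma^2 * int_0^t exp(-2 theta (t - s)) ds = sigma^2 * (1 - exp(-2 theta t)) / (2 theta).
With theta = 5/3, sigma = 3/2, x_0 = -4/5:
  E[X_t] = -4/5 * exp(-5/3 t) = -4*exp(-5*t/3)/5
  Var(X_t) = (3/2)^2 * (1 - exp(-2*5/3 t)) / (2 * 5/3) = 27/40 - 27*exp(-10*t/3)/40.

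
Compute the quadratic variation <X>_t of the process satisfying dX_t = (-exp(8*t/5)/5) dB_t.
<X>_t = exp(16*t/5)/80 - 1/80

For an Itô process dX_t = a(t) dt + b(t) dB_t, the quadratic variation is <X>_t = int_0^t b(s)^2 ds (the drift term does not contribute). Here b(s) = -exp(8*s/5)/5, so
  b(s)^2 = exp(16*s/5)/25.
Integrating from 0 to t:
  <X>_t = int_0^t (exp(16*s/5)/25) ds = exp(16*t/5)/80 - 1/80.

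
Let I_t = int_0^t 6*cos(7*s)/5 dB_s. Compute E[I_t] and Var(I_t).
E[I_t] = 0; Var(I_t) = 18*t/25 + 9*sin(14*t)/175

The Itô integral of a deterministic integrand f(s) has mean 0 because each increment f(s) * (B_{s+ds} - B_s) has mean 0. By the Itô isometry:
  Var( int_0^t f(s) dB_s ) = E[ (int_0^t f(s) dB_s)^2 ] = int_0^t f(s)^2 ds.
Here f(s) = 6*cos(7*s)/5, so f(s)^2 = 36*cos(7*s)^2/25. Integrate:
  int_0^t (36*cos(7*s)^2/25) ds = 18*t/25 + 9*sin(14*t)/175.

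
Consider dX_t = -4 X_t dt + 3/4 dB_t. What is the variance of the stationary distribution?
lim Var(X_t) = 9/128

The OU SDE dX = -theta X dt + sigma dB admits the integrating factor exp(theta t): d(exp(theta t) X_t) = sigma exp(theta t) dB_t. Integrating from 0 to t gives X_t = x_0 * exp(-theta t) + sigma * int_0^t exp(-theta (t-s)) dB_s for any initial x_0. The Itô integral has variance (by the Itô isometry) sigma^2 * int_0^t exp(-2 theta (t - s)) ds = sigma^2 * (1 - exp(-2 theta t)) / (2 theta), independent of x_0.
With theta = 4, sigma = 3/4:
  Var(X_t) = (3/4)^2 * (1 - exp(-2*4 t)) / (2 * 4) = 9/128 - 9*exp(-8*t)/128.
As t -> infinity, exp(-2*4 t) -> 0, so the stationary variance is sigma^2 / (2 theta) = 9/128.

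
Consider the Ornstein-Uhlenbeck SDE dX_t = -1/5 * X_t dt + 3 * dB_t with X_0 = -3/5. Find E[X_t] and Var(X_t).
E[X_t] = -3*exp(-t/5)/5; Var(X_t) = 45/2 - 45*exp(-2*t/5)/2

The OU SDE dX = -theta X dt + sigma dB admits the integrating factor exp(theta t): d(exp(theta t) X_t) = sigma exp(theta t) dB_t. Integrating from 0 to t:
  X_t = x_0 * exp(-theta t) + sigma * int_0^t exp(-theta (t-s)) dB_s.
The Itô integral has mean 0 and (by the Itô isometry) variance sigma^2 * int_0^t exp(-2 theta (t - s)) ds = sigma^2 * (1 - exp(-2 theta t)) / (2 theta).
With theta = 1/5, sigma = 3, x_0 = -3/5:
  E[X_t] = -3/5 * exp(-1/5 t) = -3*exp(-t/5)/5
  Var(X_t) = (3)^2 * (1 - exp(-2*1/5 t)) / (2 * 1/5) = 45/2 - 45*exp(-2*t/5)/2.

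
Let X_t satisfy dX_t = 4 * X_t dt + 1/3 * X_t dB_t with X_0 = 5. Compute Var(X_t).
Var(X_t) = 25*(exp(t/9) - 1)*exp(8*t)

For GBM dX = mu X dt + sigma X dB with X_0 = x_0, apply Itô to Y = log X: dY = (mu - sigma^2/2) dt + sigma dB, so Y_t = log(x_0) + (mu - sigma^2/2) t + sigma B_t and hence X_t = x_0 * exp((mu - sigma^2/2) t + sigma B_t).
With mu = 4, sigma = 1/3, x_0 = 5, this gives:
  X_t = 5 * exp((71/18) * t + (1/3) * B_t).
Since sigma*B_t ~ Normal(0, sigma^2 t), E[exp(sigma*B_t)] = exp(sigma^2 t / 2); so E[X_t] = x_0 * exp((mu - sigma^2/2) t) * exp(sigma^2 t / 2) = x_0 * exp(mu t) = 5*exp(4*t).
Var(X_t) = E[X_t^2] - (E[X_t])^2 = x_0^2 * exp(2 mu t) * (exp(sigma^2 t) - 1) = 25*(exp(t/9) - 1)*exp(8*t).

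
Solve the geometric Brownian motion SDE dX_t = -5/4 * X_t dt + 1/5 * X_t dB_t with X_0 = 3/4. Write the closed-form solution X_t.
X_t = 3/4 * exp((-127/100) * t + (1/5) * B_t)

For GBM dX = mu X dt + sigma X dB with X_0 = x_0, apply Itô to Y = log X: dY = (mu - sigma^2/2) dt + sigma dB, so Y_t = log(x_0) + (mu - sigma^2/2) t + sigma B_t and hence X_t = x_0 * exp((mu - sigma^2/2) t + sigma B_t).
With mu = -5/4, sigma = 1/5, x_0 = 3/4, this gives:
  X_t = 3/4 * exp((-127/100) * t + (1/5) * B_t).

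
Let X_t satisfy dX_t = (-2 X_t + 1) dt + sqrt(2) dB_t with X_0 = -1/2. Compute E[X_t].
E[X_t] = 1/2 - exp(-2*t)

Taking expectations and using E[dB_t] = 0, the mean m(t) = E[X_t] satisfies the ODE m'(t) = a m(t) + b with m(0) = x_0. With a = -2, b = 1, x_0 = -1/2, the solution is
  m(t) = x_0 * exp(a t) + (b/a) * (exp(a t) - 1)
       = (-1/2) * exp((-2) t) + (1/(-2)) * (exp((-2) t) - 1)
       = 1/2 - exp(-2*t).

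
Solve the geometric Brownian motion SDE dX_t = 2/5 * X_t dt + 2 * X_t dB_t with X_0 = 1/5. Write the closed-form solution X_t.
X_t = 1/5 * exp((-8/5) * t + (2) * B_t)

For GBM dX = mu X dt + sigma X dB with X_0 = x_0, apply Itô to Y = log X: dY = (mu - sigma^2/2) dt + sigma dB, so Y_t = log(x_0) + (mu - sigma^2/2) t + sigma B_t and hence X_t = x_0 * exp((mu - sigma^2/2) t + sigma B_t).
With mu = 2/5, sigma = 2, x_0 = 1/5, this gives:
  X_t = 1/5 * exp((-8/5) * t + (2) * B_t).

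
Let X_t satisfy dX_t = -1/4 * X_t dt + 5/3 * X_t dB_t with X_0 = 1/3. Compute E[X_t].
E[X_t] = exp(-t/4)/3

For GBM dX = mu X dt + sigma X dB with X_0 = x_0, apply Itô to Y = log X: dY = (mu - sigma^2/2) dt + sigma dB, so Y_t = log(x_0) + (mu - sigma^2/2) t + sigma B_t and hence X_t = x_0 * exp((mu - sigma^2/2) t + sigma B_t).
With mu = -1/4, sigma = 5/3, x_0 = 1/3, this gives:
  X_t = 1/3 * exp((-59/36) * t + (5/3) * B_t).
Since sigma*B_t ~ Normal(0, sigma^2 t), E[exp(sigma*B_t)] = exp(sigma^2 t / 2); so E[X_t] = x_0 * exp((mu - sigma^2/2) t) * exp(sigma^2 t / 2) = x_0 * exp(mu t) = exp(-t/4)/3.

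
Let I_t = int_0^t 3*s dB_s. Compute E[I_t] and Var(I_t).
E[I_t] = 0; Var(I_t) = 3*t^3

The Itô integral of a deterministic integrand f(s) has mean 0 because each increment f(s) * (B_{s+ds} - B_s) has mean 0. By the Itô isometry:
  Var( int_0^t f(s) dB_s ) = E[ (int_0^t f(s) dB_s)^2 ] = int_0^t f(s)^2 ds.
Here f(s) = 3*s, so f(s)^2 = 9*s^2. Integrate:
  int_0^t (9*s^2) ds = 3*t^3.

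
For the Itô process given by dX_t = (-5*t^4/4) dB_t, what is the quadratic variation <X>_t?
<X>_t = 25*t^9/144

For an Itô process dX_t = a(t) dt + b(t) dB_t, the quadratic variation is <X>_t = int_0^t b(s)^2 ds (the drift term does not contribute). Here b(s) = -5*s^4/4, so
  b(s)^2 = 25*s^8/16.
Integrating from 0 to t:
  <X>_t = int_0^t (25*s^8/16) ds = 25*t^9/144.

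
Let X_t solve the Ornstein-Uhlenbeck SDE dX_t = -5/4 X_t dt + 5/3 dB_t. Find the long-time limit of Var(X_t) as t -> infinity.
lim Var(X_t) = 10/9

The OU SDE dX = -theta X dt + sigma dB admits the integrating factor exp(theta t): d(exp(theta t) X_t) = sigma exp(theta t) dB_t. Integrating from 0 to t gives X_t = x_0 * exp(-theta t) + sigma * int_0^t exp(-theta (t-s)) dB_s for any initial x_0. The Itô integral has variance (by the Itô isometry) sigma^2 * int_0^t exp(-2 theta (t - s)) ds = sigma^2 * (1 - exp(-2 theta t)) / (2 theta), independent of x_0.
With theta = 5/4, sigma = 5/3:
  Var(X_t) = (5/3)^2 * (1 - exp(-2*5/4 t)) / (2 * 5/4) = 10/9 - 10*exp(-5*t/2)/9.
As t -> infinity, exp(-2*5/4 t) -> 0, so the stationary variance is sigma^2 / (2 theta) = 10/9.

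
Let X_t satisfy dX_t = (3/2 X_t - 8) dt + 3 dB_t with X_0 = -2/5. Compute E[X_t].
E[X_t] = 16/3 - 86*exp(3*t/2)/15

Taking expectations and using E[dB_t] = 0, the mean m(t) = E[X_t] satisfies the ODE m'(t) = a m(t) + b with m(0) = x_0. With a = 3/2, b = -8, x_0 = -2/5, the solution is
  m(t) = x_0 * exp(a t) + (b/a) * (exp(a t) - 1)
       = (-2/5) * exp((3/2) t) + ((-8)/(3/2)) * (exp((3/2) t) - 1)
       = 16/3 - 86*exp(3*t/2)/15.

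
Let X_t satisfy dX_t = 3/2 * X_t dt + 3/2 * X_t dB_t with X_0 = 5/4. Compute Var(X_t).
Var(X_t) = 25*(exp(9*t/4) - 1)*exp(3*t)/16

For GBM dX = mu X dt + sigma X dB with X_0 = x_0, apply Itô to Y = log X: dY = (mu - sigma^2/2) dt + sigma dB, so Y_t = log(x_0) + (mu - sigma^2/2) t + sigma B_t and hence X_t = x_0 * exp((mu - sigma^2/2) t + sigma B_t).
With mu = 3/2, sigma = 3/2, x_0 = 5/4, this gives:
  X_t = 5/4 * exp((3/8) * t + (3/2) * B_t).
Since sigma*B_t ~ Normal(0, sigma^2 t), E[exp(sigma*B_t)] = exp(sigma^2 t / 2); so E[X_t] = x_0 * exp((mu - sigma^2/2) t) * exp(sigma^2 t / 2) = x_0 * exp(mu t) = 5*exp(3*t/2)/4.
Var(X_t) = E[X_t^2] - (E[X_t])^2 = x_0^2 * exp(2 mu t) * (exp(sigma^2 t) - 1) = 25*(exp(9*t/4) - 1)*exp(3*t)/16.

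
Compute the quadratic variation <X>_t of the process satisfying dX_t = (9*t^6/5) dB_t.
<X>_t = 81*t^13/325

For an Itô process dX_t = a(t) dt + b(t) dB_t, the quadratic variation is <X>_t = int_0^t b(s)^2 ds (the drift term does not contribute). Here b(s) = 9*s^6/5, so
  b(s)^2 = 81*s^12/25.
Integrating from 0 to t:
  <X>_t = int_0^t (81*s^12/25) ds = 81*t^13/325.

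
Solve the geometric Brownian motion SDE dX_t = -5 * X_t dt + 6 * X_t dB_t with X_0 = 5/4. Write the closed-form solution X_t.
X_t = 5/4 * exp((-23) * t + (6) * B_t)

For GBM dX = mu X dt + sigma X dB with X_0 = x_0, apply Itô to Y = log X: dY = (mu - sigma^2/2) dt + sigma dB, so Y_t = log(x_0) + (mu - sigma^2/2) t + sigma B_t and hence X_t = x_0 * exp((mu - sigma^2/2) t + sigma B_t).
With mu = -5, sigma = 6, x_0 = 5/4, this gives:
  X_t = 5/4 * exp((-23) * t + (6) * B_t).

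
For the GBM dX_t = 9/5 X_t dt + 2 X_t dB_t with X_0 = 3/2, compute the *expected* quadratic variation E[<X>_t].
E[<X>_t] = 45*exp(38*t/5)/38 - 45/38

<X>_t = int_0^t (2 * X_s)^2 ds. Taking expectation inside the integral: E[<X>_t] = 2^2 * int_0^t E[X_s^2] ds. For GBM, E[X_s^2] = x_0^2 * exp((2 mu + sigma^2) s). Integrating:
  E[<X>_t] = 2^2 * (3/2)^2 * (exp((2*(9/5) + 2^2) t) - 1) / (2*(9/5) + 2^2)
           = 2^2 * (3/2)^2 * (exp((38/5) t) - 1) / (38/5) = 45*exp(38*t/5)/38 - 45/38.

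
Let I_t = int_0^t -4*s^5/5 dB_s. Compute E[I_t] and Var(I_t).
E[I_t] = 0; Var(I_t) = 16*t^11/275

The Itô integral of a deterministic integrand f(s) has mean 0 because each increment f(s) * (B_{s+ds} - B_s) has mean 0. By the Itô isometry:
  Var( int_0^t f(s) dB_s ) = E[ (int_0^t f(s) dB_s)^2 ] = int_0^t f(s)^2 ds.
Here f(s) = -4*s^5/5, so f(s)^2 = 16*s^10/25. Integrate:
  int_0^t (16*s^10/25) ds = 16*t^11/275.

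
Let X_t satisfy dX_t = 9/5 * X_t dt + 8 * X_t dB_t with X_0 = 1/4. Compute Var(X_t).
Var(X_t) = (exp(64*t) - 1)*exp(18*t/5)/16

For GBM dX = mu X dt + sigma X dB with X_0 = x_0, apply Itô to Y = log X: dY = (mu - sigma^2/2) dt + sigma dB, so Y_t = log(x_0) + (mu - sigma^2/2) t + sigma B_t and hence X_t = x_0 * exp((mu - sigma^2/2) t + sigma B_t).
With mu = 9/5, sigma = 8, x_0 = 1/4, this gives:
  X_t = 1/4 * exp((-151/5) * t + (8) * B_t).
Since sigma*B_t ~ Normal(0, sigma^2 t), E[exp(sigma*B_t)] = exp(sigma^2 t / 2); so E[X_t] = x_0 * exp((mu - sigma^2/2) t) * exp(sigma^2 t / 2) = x_0 * exp(mu t) = exp(9*t/5)/4.
Var(X_t) = E[X_t^2] - (E[X_t])^2 = x_0^2 * exp(2 mu t) * (exp(sigma^2 t) - 1) = (exp(64*t) - 1)*exp(18*t/5)/16.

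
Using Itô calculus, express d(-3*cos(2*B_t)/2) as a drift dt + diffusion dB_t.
d(-3*cos(2*B_t)/2) = (3*cos(2*B_t)) dt + (3*sin(2*B_t)) dB_t

Itô's formula for f(B_t) gives d f(B_t) = f'(B_t) dB_t + (1/2) f''(B_t) dt. Compute derivatives of f(x) = -3*cos(2*x)/2:
  f'(x)  = 3*sin(2*x)
  f''(x) = 6*cos(2*x)
Substitute x = B_t and multiply the f'' term by 1/2:
  drift     = (1/2) * (6*cos(2*x)) evaluated at B_t = 3*cos(2*B_t)
  diffusion = (3*sin(2*x)) evaluated at B_t = 3*sin(2*B_t)
Therefore d(-3*cos(2*B_t)/2) = (3*cos(2*B_t)) dt + (3*sin(2*B_t)) dB_t.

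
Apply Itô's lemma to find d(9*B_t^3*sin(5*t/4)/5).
d(9*B_t^3*sin(5*t/4)/5) = (9*B_t*(5*B_t^2*cos(5*t/4) + 12*sin(5*t/4))/20) dt + (27*B_t^2*sin(5*t/4)/5) dB_t

Itô's formula for f(t, x): d f(t, B_t) = (f_t + (1/2) f_xx) dt + f_x dB_t. Compute partials of f(t, x) = 9*x^3*sin(5*t/4)/5:
  f_t(t,x)  = 9*x^3*cos(5*t/4)/4
  f_x(t,x)  = 27*x^2*sin(5*t/4)/5
  f_xx(t,x) = 54*x*sin(5*t/4)/5
Assemble drift = f_t + (1/2) f_xx = 9*x*(5*x^2*cos(5*t/4) + 12*sin(5*t/4))/20 and diffusion = f_x = 27*x^2*sin(5*t/4)/5. Substituting x = B_t:
  d(9*B_t^3*sin(5*t/4)/5) = (9*B_t*(5*B_t^2*cos(5*t/4) + 12*sin(5*t/4))/20) dt + (27*B_t^2*sin(5*t/4)/5) dB_t.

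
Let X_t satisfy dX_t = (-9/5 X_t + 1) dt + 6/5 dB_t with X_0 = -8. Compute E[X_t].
E[X_t] = 5/9 - 77*exp(-9*t/5)/9

Taking expectations and using E[dB_t] = 0, the mean m(t) = E[X_t] satisfies the ODE m'(t) = a m(t) + b with m(0) = x_0. With a = -9/5, b = 1, x_0 = -8, the solution is
  m(t) = x_0 * exp(a t) + (b/a) * (exp(a t) - 1)
       = (-8) * exp((-9/5) t) + (1/(-9/5)) * (exp((-9/5) t) - 1)
       = 5/9 - 77*exp(-9*t/5)/9.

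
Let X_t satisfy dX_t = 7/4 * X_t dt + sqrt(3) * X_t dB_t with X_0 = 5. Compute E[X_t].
E[X_t] = 5*exp(7*t/4)

For GBM dX = mu X dt + sigma X dB with X_0 = x_0, apply Itô to Y = log X: dY = (mu - sigma^2/2) dt + sigma dB, so Y_t = log(x_0) + (mu - sigma^2/2) t + sigma B_t and hence X_t = x_0 * exp((mu - sigma^2/2) t + sigma B_t).
With mu = 7/4, sigma = sqrt(3), x_0 = 5, this gives:
  X_t = 5 * exp((1/4) * t + (sqrt(3)) * B_t).
Since sigma*B_t ~ Normal(0, sigma^2 t), E[exp(sigma*B_t)] = exp(sigma^2 t / 2); so E[X_t] = x_0 * exp((mu - sigma^2/2) t) * exp(sigma^2 t / 2) = x_0 * exp(mu t) = 5*exp(7*t/4).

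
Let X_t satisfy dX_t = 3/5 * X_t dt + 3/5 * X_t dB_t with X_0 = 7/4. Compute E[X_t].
E[X_t] = 7*exp(3*t/5)/4

For GBM dX = mu X dt + sigma X dB with X_0 = x_0, apply Itô to Y = log X: dY = (mu - sigma^2/2) dt + sigma dB, so Y_t = log(x_0) + (mu - sigma^2/2) t + sigma B_t and hence X_t = x_0 * exp((mu - sigma^2/2) t + sigma B_t).
With mu = 3/5, sigma = 3/5, x_0 = 7/4, this gives:
  X_t = 7/4 * exp((21/50) * t + (3/5) * B_t).
Since sigma*B_t ~ Normal(0, sigma^2 t), E[exp(sigma*B_t)] = exp(sigma^2 t / 2); so E[X_t] = x_0 * exp((mu - sigma^2/2) t) * exp(sigma^2 t / 2) = x_0 * exp(mu t) = 7*exp(3*t/5)/4.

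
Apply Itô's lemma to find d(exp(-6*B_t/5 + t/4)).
d(exp(-6*B_t/5 + t/4)) = (97*exp(-6*B_t/5 + t/4)/100) dt + (-6*exp(-6*B_t/5 + t/4)/5) dB_t

Itô's formula for f(t, x): d f(t, B_t) = (f_t + (1/2) f_xx) dt + f_x dB_t. Compute partials of f(t, x) = exp(t/4 - 6*x/5):
  f_t(t,x)  = exp(t/4 - 6*x/5)/4
  f_x(t,x)  = -6*exp(t/4 - 6*x/5)/5
  f_xx(t,x) = 36*exp(t/4 - 6*x/5)/25
Assemble drift = f_t + (1/2) f_xx = 97*exp(t/4 - 6*x/5)/100 and diffusion = f_x = -6*exp(t/4 - 6*x/5)/5. Substituting x = B_t:
  d(exp(-6*B_t/5 + t/4)) = (97*exp(-6*B_t/5 + t/4)/100) dt + (-6*exp(-6*B_t/5 + t/4)/5) dB_t.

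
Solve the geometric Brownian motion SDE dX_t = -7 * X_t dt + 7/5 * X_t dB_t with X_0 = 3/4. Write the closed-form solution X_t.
X_t = 3/4 * exp((-399/50) * t + (7/5) * B_t)

For GBM dX = mu X dt + sigma X dB with X_0 = x_0, apply Itô to Y = log X: dY = (mu - sigma^2/2) dt + sigma dB, so Y_t = log(x_0) + (mu - sigma^2/2) t + sigma B_t and hence X_t = x_0 * exp((mu - sigma^2/2) t + sigma B_t).
With mu = -7, sigma = 7/5, x_0 = 3/4, this gives:
  X_t = 3/4 * exp((-399/50) * t + (7/5) * B_t).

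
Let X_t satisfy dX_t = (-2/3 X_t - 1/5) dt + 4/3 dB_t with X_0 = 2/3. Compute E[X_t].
E[X_t] = -3/10 + 29*exp(-2*t/3)/30

Taking expectations and using E[dB_t] = 0, the mean m(t) = E[X_t] satisfies the ODE m'(t) = a m(t) + b with m(0) = x_0. With a = -2/3, b = -1/5, x_0 = 2/3, the solution is
  m(t) = x_0 * exp(a t) + (b/a) * (exp(a t) - 1)
       = (2/3) * exp((-2/3) t) + ((-1/5)/(-2/3)) * (exp((-2/3) t) - 1)
       = -3/10 + 29*exp(-2*t/3)/30.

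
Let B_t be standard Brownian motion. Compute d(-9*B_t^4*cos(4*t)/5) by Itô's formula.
d(-9*B_t^4*cos(4*t)/5) = (18*B_t^2*(2*B_t^2*sin(4*t) - 3*cos(4*t))/5) dt + (-36*B_t^3*cos(4*t)/5) dB_t

Itô's formula for f(t, x): d f(t, B_t) = (f_t + (1/2) f_xx) dt + f_x dB_t. Compute partials of f(t, x) = -9*x^4*cos(4*t)/5:
  f_t(t,x)  = 36*x^4*sin(4*t)/5
  f_x(t,x)  = -36*x^3*cos(4*t)/5
  f_xx(t,x) = -108*x^2*cos(4*t)/5
Assemble drift = f_t + (1/2) f_xx = 18*x^2*(2*x^2*sin(4*t) - 3*cos(4*t))/5 and diffusion = f_x = -36*x^3*cos(4*t)/5. Substituting x = B_t:
  d(-9*B_t^4*cos(4*t)/5) = (18*B_t^2*(2*B_t^2*sin(4*t) - 3*cos(4*t))/5) dt + (-36*B_t^3*cos(4*t)/5) dB_t.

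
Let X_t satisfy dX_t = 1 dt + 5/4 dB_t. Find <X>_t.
<X>_t = 25*t/16

For an Itô process dX_t = a(t) dt + b(t) dB_t, the quadratic variation is <X>_t = int_0^t b(s)^2 ds (the drift term does not contribute). Here b(s) = 5/4, so
  b(s)^2 = 25/16.
Integrating from 0 to t:
  <X>_t = int_0^t (25/16) ds = 25*t/16.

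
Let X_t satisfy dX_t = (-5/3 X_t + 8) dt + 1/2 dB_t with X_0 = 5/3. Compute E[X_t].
E[X_t] = 24/5 - 47*exp(-5*t/3)/15

Taking expectations and using E[dB_t] = 0, the mean m(t) = E[X_t] satisfies the ODE m'(t) = a m(t) + b with m(0) = x_0. With a = -5/3, b = 8, x_0 = 5/3, the solution is
  m(t) = x_0 * exp(a t) + (b/a) * (exp(a t) - 1)
       = (5/3) * exp((-5/3) t) + (8/(-5/3)) * (exp((-5/3) t) - 1)
       = 24/5 - 47*exp(-5*t/3)/15.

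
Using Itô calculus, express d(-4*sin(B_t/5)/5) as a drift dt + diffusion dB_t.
d(-4*sin(B_t/5)/5) = (2*sin(B_t/5)/125) dt + (-4*cos(B_t/5)/25) dB_t

Itô's formula for f(B_t) gives d f(B_t) = f'(B_t) dB_t + (1/2) f''(B_t) dt. Compute derivatives of f(x) = -4*sin(x/5)/5:
  f'(x)  = -4*cos(x/5)/25
  f''(x) = 4*sin(x/5)/125
Substitute x = B_t and multiply the f'' term by 1/2:
  drift     = (1/2) * (4*sin(x/5)/125) evaluated at B_t = 2*sin(B_t/5)/125
  diffusion = (-4*cos(x/5)/25) evaluated at B_t = -4*cos(B_t/5)/25
Therefore d(-4*sin(B_t/5)/5) = (2*sin(B_t/5)/125) dt + (-4*cos(B_t/5)/25) dB_t.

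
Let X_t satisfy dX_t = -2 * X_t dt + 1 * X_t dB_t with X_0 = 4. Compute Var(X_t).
Var(X_t) = (16*exp(t) - 16)*exp(-4*t)

For GBM dX = mu X dt + sigma X dB with X_0 = x_0, apply Itô to Y = log X: dY = (mu - sigma^2/2) dt + sigma dB, so Y_t = log(x_0) + (mu - sigma^2/2) t + sigma B_t and hence X_t = x_0 * exp((mu - sigma^2/2) t + sigma B_t).
With mu = -2, sigma = 1, x_0 = 4, this gives:
  X_t = 4 * exp((-5/2) * t + (1) * B_t).
Since sigma*B_t ~ Normal(0, sigma^2 t), E[exp(sigma*B_t)] = exp(sigma^2 t / 2); so E[X_t] = x_0 * exp((mu - sigma^2/2) t) * exp(sigma^2 t / 2) = x_0 * exp(mu t) = 4*exp(-2*t).
Var(X_t) = E[X_t^2] - (E[X_t])^2 = x_0^2 * exp(2 mu t) * (exp(sigma^2 t) - 1) = (16*exp(t) - 16)*exp(-4*t).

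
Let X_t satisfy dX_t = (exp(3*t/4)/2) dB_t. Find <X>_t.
<X>_t = exp(3*t/2)/6 - 1/6

For an Itô process dX_t = a(t) dt + b(t) dB_t, the quadratic variation is <X>_t = int_0^t b(s)^2 ds (the drift term does not contribute). Here b(s) = exp(3*s/4)/2, so
  b(s)^2 = exp(3*s/2)/4.
Integrating from 0 to t:
  <X>_t = int_0^t (exp(3*s/2)/4) ds = exp(3*t/2)/6 - 1/6.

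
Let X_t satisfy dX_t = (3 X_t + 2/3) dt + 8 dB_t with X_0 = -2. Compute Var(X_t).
Var(X_t) = 32*exp(6*t)/3 - 32/3

The variance V(t) = Var(X_t) satisfies V'(t) = 2 a V(t) + c^2 with V(0) = 0 (drift coefficient is linear in X, diffusion is constant). With a = 3, c = 8, the solution is
  V(t) = (c^2 / (2 a)) * (exp(2 a t) - 1)
       = (8^2 / (2*3)) * (exp(6 t) - 1)
       = 32*exp(6*t)/3 - 32/3.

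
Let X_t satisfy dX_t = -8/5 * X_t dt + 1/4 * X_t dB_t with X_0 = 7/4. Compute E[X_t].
E[X_t] = 7*exp(-8*t/5)/4

For GBM dX = mu X dt + sigma X dB with X_0 = x_0, apply Itô to Y = log X: dY = (mu - sigma^2/2) dt + sigma dB, so Y_t = log(x_0) + (mu - sigma^2/2) t + sigma B_t and hence X_t = x_0 * exp((mu - sigma^2/2) t + sigma B_t).
With mu = -8/5, sigma = 1/4, x_0 = 7/4, this gives:
  X_t = 7/4 * exp((-261/160) * t + (1/4) * B_t).
Since sigma*B_t ~ Normal(0, sigma^2 t), E[exp(sigma*B_t)] = exp(sigma^2 t / 2); so E[X_t] = x_0 * exp((mu - sigma^2/2) t) * exp(sigma^2 t / 2) = x_0 * exp(mu t) = 7*exp(-8*t/5)/4.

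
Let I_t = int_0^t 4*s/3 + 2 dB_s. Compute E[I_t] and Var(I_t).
E[I_t] = 0; Var(I_t) = 4*t*(4*t^2 + 18*t + 27)/27

The Itô integral of a deterministic integrand f(s) has mean 0 because each increment f(s) * (B_{s+ds} - B_s) has mean 0. By the Itô isometry:
  Var( int_0^t f(s) dB_s ) = E[ (int_0^t f(s) dB_s)^2 ] = int_0^t f(s)^2 ds.
Here f(s) = 4*s/3 + 2, so f(s)^2 = 4*(2*s + 3)^2/9. Integrate:
  int_0^t (4*(2*s + 3)^2/9) ds = 4*t*(4*t^2 + 18*t + 27)/27.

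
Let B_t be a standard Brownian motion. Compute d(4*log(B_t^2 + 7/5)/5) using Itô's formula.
d(4*log(B_t^2 + 7/5)/5) = (4*(7 - 5*B_t^2)/(5*B_t^2 + 7)^2) dt + (8*B_t/(5*B_t^2 + 7)) dB_t

Itô's formula for f(B_t) gives d f(B_t) = f'(B_t) dB_t + (1/2) f''(B_t) dt. Compute derivatives of f(x) = 4*log(x^2 + 7/5)/5:
  f'(x)  = 8*x/(5*x^2 + 7)
  f''(x) = 8*(7 - 5*x^2)/(5*x^2 + 7)^2
Substitute x = B_t and multiply the f'' term by 1/2:
  drift     = (1/2) * (8*(7 - 5*x^2)/(5*x^2 + 7)^2) evaluated at B_t = 4*(7 - 5*B_t^2)/(5*B_t^2 + 7)^2
  diffusion = (8*x/(5*x^2 + 7)) evaluated at B_t = 8*B_t/(5*B_t^2 + 7)
Therefore d(4*log(B_t^2 + 7/5)/5) = (4*(7 - 5*B_t^2)/(5*B_t^2 + 7)^2) dt + (8*B_t/(5*B_t^2 + 7)) dB_t.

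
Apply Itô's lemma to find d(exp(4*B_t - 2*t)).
d(exp(4*B_t - 2*t)) = (6*exp(4*B_t - 2*t)) dt + (4*exp(4*B_t - 2*t)) dB_t

Itô's formula for f(t, x): d f(t, B_t) = (f_t + (1/2) f_xx) dt + f_x dB_t. Compute partials of f(t, x) = exp(-2*t + 4*x):
  f_t(t,x)  = -2*exp(-2*t + 4*x)
  f_x(t,x)  = 4*exp(-2*t + 4*x)
  f_xx(t,x) = 16*exp(-2*t + 4*x)
Assemble drift = f_t + (1/2) f_xx = 6*exp(-2*t + 4*x) and diffusion = f_x = 4*exp(-2*t + 4*x). Substituting x = B_t:
  d(exp(4*B_t - 2*t)) = (6*exp(4*B_t - 2*t)) dt + (4*exp(4*B_t - 2*t)) dB_t.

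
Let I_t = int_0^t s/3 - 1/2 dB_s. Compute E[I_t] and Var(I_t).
E[I_t] = 0; Var(I_t) = t*(4*t^2 - 18*t + 27)/108

The Itô integral of a deterministic integrand f(s) has mean 0 because each increment f(s) * (B_{s+ds} - B_s) has mean 0. By the Itô isometry:
  Var( int_0^t f(s) dB_s ) = E[ (int_0^t f(s) dB_s)^2 ] = int_0^t f(s)^2 ds.
Here f(s) = s/3 - 1/2, so f(s)^2 = (2*s - 3)^2/36. Integrate:
  int_0^t ((2*s - 3)^2/36) ds = t*(4*t^2 - 18*t + 27)/108.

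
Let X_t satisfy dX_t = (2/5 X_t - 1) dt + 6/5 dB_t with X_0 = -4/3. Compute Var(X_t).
Var(X_t) = 9*exp(4*t/5)/5 - 9/5

The variance V(t) = Var(X_t) satisfies V'(t) = 2 a V(t) + c^2 with V(0) = 0 (drift coefficient is linear in X, diffusion is constant). With a = 2/5, c = 6/5, the solution is
  V(t) = (c^2 / (2 a)) * (exp(2 a t) - 1)
       = ((6/5)^2 / (2*(2/5))) * (exp((4/5) t) - 1)
       = 9*exp(4*t/5)/5 - 9/5.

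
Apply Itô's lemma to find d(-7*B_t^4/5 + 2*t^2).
d(-7*B_t^4/5 + 2*t^2) = (-42*B_t^2/5 + 4*t) dt + (-28*B_t^3/5) dB_t

Itô's formula for f(t, x): d f(t, B_t) = (f_t + (1/2) f_xx) dt + f_x dB_t. Compute partials of f(t, x) = 2*t^2 - 7*x^4/5:
  f_t(t,x)  = 4*t
  f_x(t,x)  = -28*x^3/5
  f_xx(t,x) = -84*x^2/5
Assemble drift = f_t + (1/2) f_xx = 4*t - 42*x^2/5 and diffusion = f_x = -28*x^3/5. Substituting x = B_t:
  d(-7*B_t^4/5 + 2*t^2) = (-42*B_t^2/5 + 4*t) dt + (-28*B_t^3/5) dB_t.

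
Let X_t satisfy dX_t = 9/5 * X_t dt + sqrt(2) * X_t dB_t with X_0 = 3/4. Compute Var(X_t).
Var(X_t) = 9*(exp(2*t) - 1)*exp(18*t/5)/16

For GBM dX = mu X dt + sigma X dB with X_0 = x_0, apply Itô to Y = log X: dY = (mu - sigma^2/2) dt + sigma dB, so Y_t = log(x_0) + (mu - sigma^2/2) t + sigma B_t and hence X_t = x_0 * exp((mu - sigma^2/2) t + sigma B_t).
With mu = 9/5, sigma = sqrt(2), x_0 = 3/4, this gives:
  X_t = 3/4 * exp((4/5) * t + (sqrt(2)) * B_t).
Since sigma*B_t ~ Normal(0, sigma^2 t), E[exp(sigma*B_t)] = exp(sigma^2 t / 2); so E[X_t] = x_0 * exp((mu - sigma^2/2) t) * exp(sigma^2 t / 2) = x_0 * exp(mu t) = 3*exp(9*t/5)/4.
Var(X_t) = E[X_t^2] - (E[X_t])^2 = x_0^2 * exp(2 mu t) * (exp(sigma^2 t) - 1) = 9*(exp(2*t) - 1)*exp(18*t/5)/16.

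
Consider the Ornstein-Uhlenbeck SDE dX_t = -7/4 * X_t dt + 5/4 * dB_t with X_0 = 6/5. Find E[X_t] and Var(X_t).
E[X_t] = 6*exp(-7*t/4)/5; Var(X_t) = 25/56 - 25*exp(-7*t/2)/56

The OU SDE dX = -theta X dt + sigma dB admits the integrating factor exp(theta t): d(exp(theta t) X_t) = sigma exp(theta t) dB_t. Integrating from 0 to t:
  X_t = x_0 * exp(-theta t) + sigma * int_0^t exp(-theta (t-s)) dB_s.
The Itô integral has mean 0 and (by the Itô isometry) variance sigma^2 * int_0^t exp(-2 theta (t - s)) ds = sigma^2 * (1 - exp(-2 theta t)) / (2 theta).
With theta = 7/4, sigma = 5/4, x_0 = 6/5:
  E[X_t] = 6/5 * exp(-7/4 t) = 6*exp(-7*t/4)/5
  Var(X_t) = (5/4)^2 * (1 - exp(-2*7/4 t)) / (2 * 7/4) = 25/56 - 25*exp(-7*t/2)/56.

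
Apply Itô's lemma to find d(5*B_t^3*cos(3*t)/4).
d(5*B_t^3*cos(3*t)/4) = (15*B_t*(-B_t^2*sin(3*t) + cos(3*t))/4) dt + (15*B_t^2*cos(3*t)/4) dB_t

Itô's formula for f(t, x): d f(t, B_t) = (f_t + (1/2) f_xx) dt + f_x dB_t. Compute partials of f(t, x) = 5*x^3*cos(3*t)/4:
  f_t(t,x)  = -15*x^3*sin(3*t)/4
  f_x(t,x)  = 15*x^2*cos(3*t)/4
  f_xx(t,x) = 15*x*cos(3*t)/2
Assemble drift = f_t + (1/2) f_xx = 15*x*(-x^2*sin(3*t) + cos(3*t))/4 and diffusion = f_x = 15*x^2*cos(3*t)/4. Substituting x = B_t:
  d(5*B_t^3*cos(3*t)/4) = (15*B_t*(-B_t^2*sin(3*t) + cos(3*t))/4) dt + (15*B_t^2*cos(3*t)/4) dB_t.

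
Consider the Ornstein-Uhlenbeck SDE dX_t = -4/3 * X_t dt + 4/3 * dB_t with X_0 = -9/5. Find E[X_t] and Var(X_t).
E[X_t] = -9*exp(-4*t/3)/5; Var(X_t) = 2/3 - 2*exp(-8*t/3)/3

The OU SDE dX = -theta X dt + sigma dB admits the integrating factor exp(theta t): d(exp(theta t) X_t) = sigma exp(theta t) dB_t. Integrating from 0 to t:
  X_t = x_0 * exp(-theta t) + sigma * int_0^t exp(-theta (t-s)) dB_s.
The Itô integral has mean 0 and (by the Itô isometry) variance sigma^2 * int_0^t exp(-2 theta (t - s)) ds = sigma^2 * (1 - exp(-2 theta t)) / (2 theta).
With theta = 4/3, sigma = 4/3, x_0 = -9/5:
  E[X_t] = -9/5 * exp(-4/3 t) = -9*exp(-4*t/3)/5
  Var(X_t) = (4/3)^2 * (1 - exp(-2*4/3 t)) / (2 * 4/3) = 2/3 - 2*exp(-8*t/3)/3.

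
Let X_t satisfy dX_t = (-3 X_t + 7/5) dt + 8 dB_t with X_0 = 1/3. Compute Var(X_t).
Var(X_t) = 32/3 - 32*exp(-6*t)/3

The variance V(t) = Var(X_t) satisfies V'(t) = 2 a V(t) + c^2 with V(0) = 0 (drift coefficient is linear in X, diffusion is constant). With a = -3, c = 8, the solution is
  V(t) = (c^2 / (2 a)) * (exp(2 a t) - 1)
       = (8^2 / (2*(-3))) * (exp((-6) t) - 1)
       = 32/3 - 32*exp(-6*t)/3.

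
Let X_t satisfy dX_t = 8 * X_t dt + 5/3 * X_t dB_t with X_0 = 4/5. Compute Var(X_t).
Var(X_t) = 16*(exp(25*t/9) - 1)*exp(16*t)/25

For GBM dX = mu X dt + sigma X dB with X_0 = x_0, apply Itô to Y = log X: dY = (mu - sigma^2/2) dt + sigma dB, so Y_t = log(x_0) + (mu - sigma^2/2) t + sigma B_t and hence X_t = x_0 * exp((mu - sigma^2/2) t + sigma B_t).
With mu = 8, sigma = 5/3, x_0 = 4/5, this gives:
  X_t = 4/5 * exp((119/18) * t + (5/3) * B_t).
Since sigma*B_t ~ Normal(0, sigma^2 t), E[exp(sigma*B_t)] = exp(sigma^2 t / 2); so E[X_t] = x_0 * exp((mu - sigma^2/2) t) * exp(sigma^2 t / 2) = x_0 * exp(mu t) = 4*exp(8*t)/5.
Var(X_t) = E[X_t^2] - (E[X_t])^2 = x_0^2 * exp(2 mu t) * (exp(sigma^2 t) - 1) = 16*(exp(25*t/9) - 1)*exp(16*t)/25.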